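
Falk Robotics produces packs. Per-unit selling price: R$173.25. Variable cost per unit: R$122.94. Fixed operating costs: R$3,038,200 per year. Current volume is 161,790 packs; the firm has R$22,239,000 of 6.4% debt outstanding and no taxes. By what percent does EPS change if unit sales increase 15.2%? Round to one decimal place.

+33.6%

Contribution at this volume is 161,790 × R$50.31 = R$8,139,654.90.
Operating income = contribution − fixed costs = R$8,139,654.90 − R$3,038,200 = R$5,101,454.90.
Interest = R$1,423,296.00, so EBIT − I = R$3,678,158.90.
Degree of combined leverage = contribution ÷ (EBIT − I) = R$8,139,654.90 ÷ R$3,678,158.90 = 2.2130.
%ΔEPS = DCL × %ΔSales = 2.2130 × +15.2% = +33.6%.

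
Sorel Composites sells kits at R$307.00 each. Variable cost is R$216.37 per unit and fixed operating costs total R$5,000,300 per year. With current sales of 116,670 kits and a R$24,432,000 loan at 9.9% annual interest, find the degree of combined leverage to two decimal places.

Contribution at this volume is 116,670 × R$90.63 = R$10,573,802.10.
Operating income = contribution − fixed costs = R$10,573,802.10 − R$5,000,300 = R$5,573,502.10. Interest = R$2,418,768.00.
DOL = R$10,573,802.10 ÷ R$5,573,502.10 = 1.8972; DFL = R$5,573,502.10 ÷ R$3,154,734.10 = 1.7667.
DCL = DOL × DFL = 1.8972 × 1.7667 = 3.3518.

3.35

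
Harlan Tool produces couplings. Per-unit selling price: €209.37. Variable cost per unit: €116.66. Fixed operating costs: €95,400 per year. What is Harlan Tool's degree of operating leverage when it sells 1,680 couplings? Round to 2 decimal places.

2.58

Contribution at this volume is 1,680 × €92.71 = €155,752.80.
EBIT = €155,752.80 − €95,400 = €60,352.80.
So DOL = total CM / EBIT = €155,752.80 / €60,352.80 = 2.5807.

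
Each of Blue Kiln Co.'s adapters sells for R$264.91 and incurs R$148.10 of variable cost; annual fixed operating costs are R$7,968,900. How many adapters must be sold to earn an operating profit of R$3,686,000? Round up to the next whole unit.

Contribution margin per unit = R$264.91 − R$148.10 = R$116.81.
Required volume = (fixed costs + target profit) ÷ CM = (R$7,968,900 + R$3,686,000) ÷ R$116.81 = 99,776.56, so 99,777 adapters.

99,777 adapters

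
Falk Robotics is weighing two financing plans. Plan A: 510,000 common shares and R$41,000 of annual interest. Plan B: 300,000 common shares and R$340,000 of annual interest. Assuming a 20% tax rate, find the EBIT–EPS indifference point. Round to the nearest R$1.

At indifference, (EBIT − 41,000)(1 − t)/510,000 = (EBIT − 340,000)(1 − t)/300,000.
Cancelling (1 − t) and cross-multiplying: 300,000·(EBIT − 41,000) = 510,000·(EBIT − 340,000).
Solving, EBIT = (340,000·510,000 − 41,000·300,000) / (510,000 − 300,000) = 161,100,000,000 / 210,000 = 767,142.86.

R$767,143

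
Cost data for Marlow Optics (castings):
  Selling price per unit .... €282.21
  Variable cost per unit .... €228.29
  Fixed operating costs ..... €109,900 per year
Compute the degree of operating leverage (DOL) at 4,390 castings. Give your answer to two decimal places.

At 4,390 units, contribution = 4,390 × €53.92 = €236,708.80.
Operating income = contribution − fixed costs = €236,708.80 − €109,900 = €126,808.80.
Degree of operating leverage = €236,708.80 / €126,808.80 = 1.8667.

1.87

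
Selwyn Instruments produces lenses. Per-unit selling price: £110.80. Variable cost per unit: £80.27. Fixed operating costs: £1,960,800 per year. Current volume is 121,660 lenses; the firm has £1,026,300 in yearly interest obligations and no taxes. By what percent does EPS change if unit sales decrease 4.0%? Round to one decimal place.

At 121,660 units, contribution = 121,660 × £30.53 = £3,714,279.80.
Operating income = contribution − fixed costs = £3,714,279.80 − £1,960,800 = £1,753,479.80.
Interest = £1,026,300.00, so EBIT − I = £727,179.80.
Degree of combined leverage = contribution ÷ (EBIT − I) = £3,714,279.80 ÷ £727,179.80 = 5.1078.
%ΔEPS = DCL × %ΔSales = 5.1078 × -4.0% = -20.4%.

-20.4%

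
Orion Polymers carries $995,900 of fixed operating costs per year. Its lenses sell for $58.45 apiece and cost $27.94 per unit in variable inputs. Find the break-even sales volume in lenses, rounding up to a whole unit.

Unit CM = price − variable cost = $58.45 − $27.94 = $30.51.
Units to break even: $995,900 ÷ $30.51 = 32,641.76, rounded up to 32,642.

32,642 lenses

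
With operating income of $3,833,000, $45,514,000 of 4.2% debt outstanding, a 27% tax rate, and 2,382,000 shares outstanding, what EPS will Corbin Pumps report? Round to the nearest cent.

Interest = $1,911,588.00, so EBT = $3,833,000 − $1,911,588.00 = $1,921,412.00.
After tax at 27%: net income = $1,921,412.00 × 0.73 = $1,402,630.76.
Per share: $1,402,630.76 / 2,382,000 shares = $0.59.

$0.59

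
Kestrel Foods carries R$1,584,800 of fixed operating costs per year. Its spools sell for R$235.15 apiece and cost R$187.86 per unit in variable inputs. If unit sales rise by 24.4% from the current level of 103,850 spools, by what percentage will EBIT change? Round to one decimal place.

+36.0%

At 103,850 units, contribution = 103,850 × R$47.29 = R$4,911,066.50.
Operating income = contribution − fixed costs = R$4,911,066.50 − R$1,584,800 = R$3,326,266.50.
DOL = contribution ÷ EBIT = R$4,911,066.50 ÷ R$3,326,266.50 = 1.4765.
Operating income changes by 1.4765 × +24.4% = +36.0%.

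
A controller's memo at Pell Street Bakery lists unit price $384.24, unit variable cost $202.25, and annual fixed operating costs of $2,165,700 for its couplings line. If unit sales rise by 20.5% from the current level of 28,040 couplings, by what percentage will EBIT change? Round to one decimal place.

Total contribution margin = 28,040 × $181.99 = $5,102,999.60.
Operating income = contribution − fixed costs = $5,102,999.60 − $2,165,700 = $2,937,299.60.
DOL = contribution ÷ EBIT = $5,102,999.60 ÷ $2,937,299.60 = 1.7373.
Operating income changes by 1.7373 × +20.5% = +35.6%.

+35.6%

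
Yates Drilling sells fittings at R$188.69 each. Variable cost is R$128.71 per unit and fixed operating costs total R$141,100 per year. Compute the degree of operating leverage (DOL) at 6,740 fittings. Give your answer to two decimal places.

Contribution at this volume is 6,740 × R$59.98 = R$404,265.20.
Operating income = contribution − fixed costs = R$404,265.20 − R$141,100 = R$263,165.20.
DOL = contribution ÷ EBIT = R$404,265.20 ÷ R$263,165.20 = 1.5362.

1.54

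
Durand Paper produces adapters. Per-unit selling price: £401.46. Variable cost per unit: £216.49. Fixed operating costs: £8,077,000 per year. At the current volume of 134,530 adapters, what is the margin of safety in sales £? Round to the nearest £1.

£36,478,044

Unit CM = price − variable cost = £401.46 − £216.49 = £184.97. Break-even units = £8,077,000 ÷ £184.97 = 43,666.54; break-even revenue = 43,666.54 × £401.46 = £17,530,369.36.
Current sales = 134,530 × £401.46 = £54,008,413.80.
Margin of safety = £54,008,413.80 − £17,530,369.36 = £36,478,044.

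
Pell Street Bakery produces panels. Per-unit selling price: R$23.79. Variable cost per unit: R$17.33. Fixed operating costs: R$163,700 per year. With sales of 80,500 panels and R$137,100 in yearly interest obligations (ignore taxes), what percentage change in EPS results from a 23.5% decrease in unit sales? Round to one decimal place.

-55.7%

Total contribution margin = 80,500 × R$6.46 = R$520,030.00.
Subtracting fixed costs: EBIT = R$520,030.00 − R$163,700 = R$356,330.00.
After interest of R$137,100.00, pre-tax earnings = R$219,230.00.
DCL = total CM / (EBIT − I) = R$520,030.00 / R$219,230.00 = 2.3721.
%ΔEPS = DCL × %ΔSales = 2.3721 × -23.5% = -55.7%.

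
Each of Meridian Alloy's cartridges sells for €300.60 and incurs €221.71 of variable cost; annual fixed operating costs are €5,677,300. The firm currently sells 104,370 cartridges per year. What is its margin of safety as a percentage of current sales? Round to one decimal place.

31.0%

Contribution margin per unit = €300.60 − €221.71 = €78.89. Break-even units = €5,677,300 ÷ €78.89 = 71,964.76; break-even revenue = 71,964.76 × €300.60 = €21,632,607.17.
Current sales = 104,370 × €300.60 = €31,373,622.00.
Margin of safety = (€31,373,622.00 − €21,632,607.17) ÷ €31,373,622.00 = 31.0%.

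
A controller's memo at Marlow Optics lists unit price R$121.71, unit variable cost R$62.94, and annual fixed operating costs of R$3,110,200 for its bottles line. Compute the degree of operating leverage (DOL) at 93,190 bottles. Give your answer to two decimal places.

2.31

Total contribution margin = 93,190 × R$58.77 = R$5,476,776.30.
EBIT = R$5,476,776.30 − R$3,110,200 = R$2,366,576.30.
So DOL = total CM / EBIT = R$5,476,776.30 / R$2,366,576.30 = 2.3142.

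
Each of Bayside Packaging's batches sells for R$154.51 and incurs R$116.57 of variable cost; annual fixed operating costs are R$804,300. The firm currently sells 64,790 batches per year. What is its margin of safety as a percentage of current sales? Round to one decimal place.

Unit CM = price − variable cost = R$154.51 − R$116.57 = R$37.94. Break-even units = R$804,300 ÷ R$37.94 = 21,199.26; break-even revenue = 21,199.26 × R$154.51 = R$3,275,497.97.
Current sales = 64,790 × R$154.51 = R$10,010,702.90.
Margin of safety = (R$10,010,702.90 − R$3,275,497.97) ÷ R$10,010,702.90 = 67.3%.

67.3%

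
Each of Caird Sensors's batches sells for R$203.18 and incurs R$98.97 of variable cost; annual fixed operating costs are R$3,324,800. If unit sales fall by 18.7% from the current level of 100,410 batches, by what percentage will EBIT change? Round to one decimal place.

Total contribution margin = 100,410 × R$104.21 = R$10,463,726.10.
Operating income = contribution − fixed costs = R$10,463,726.10 − R$3,324,800 = R$7,138,926.10.
DOL = contribution ÷ EBIT = R$10,463,726.10 ÷ R$7,138,926.10 = 1.4657.
%ΔEBIT = DOL × %ΔSales = 1.4657 × -18.7% = -27.4%.

-27.4%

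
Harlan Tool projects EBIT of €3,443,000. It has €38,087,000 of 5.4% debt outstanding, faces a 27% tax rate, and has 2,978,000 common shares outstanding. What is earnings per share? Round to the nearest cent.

€0.34

Pre-tax income = €3,443,000 − €2,056,698.00 = €1,386,302.00.
Net income = €1,386,302.00 × (1 − 0.27) = €1,012,000.46.
Per share: €1,012,000.46 / 2,978,000 shares = €0.34.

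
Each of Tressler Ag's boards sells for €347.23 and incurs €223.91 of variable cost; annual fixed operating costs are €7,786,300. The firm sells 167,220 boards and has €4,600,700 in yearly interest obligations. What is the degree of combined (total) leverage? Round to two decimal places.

2.50

Total contribution margin = 167,220 × €123.32 = €20,621,570.40.
EBIT = €20,621,570.40 − €7,786,300 = €12,835,270.40. Interest = €4,600,700.00.
DOL = €20,621,570.40 ÷ €12,835,270.40 = 1.6066; DFL = €12,835,270.40 ÷ €8,234,570.40 = 1.5587.
DCL = DOL × DFL = 1.6066 × 1.5587 = 2.5042.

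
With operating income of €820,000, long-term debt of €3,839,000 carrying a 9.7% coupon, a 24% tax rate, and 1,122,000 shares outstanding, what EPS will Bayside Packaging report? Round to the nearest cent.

Interest = €372,383.00, so EBT = €820,000 − €372,383.00 = €447,617.00.
After tax at 24%: net income = €447,617.00 × 0.76 = €340,188.92.
Per share: €340,188.92 / 1,122,000 shares = €0.30.

€0.30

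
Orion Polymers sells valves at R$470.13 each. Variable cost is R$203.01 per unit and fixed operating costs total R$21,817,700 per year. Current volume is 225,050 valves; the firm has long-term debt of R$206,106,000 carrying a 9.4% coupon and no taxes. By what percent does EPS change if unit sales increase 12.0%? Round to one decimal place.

At 225,050 units, contribution = 225,050 × R$267.12 = R$60,115,356.00.
Operating income = contribution − fixed costs = R$60,115,356.00 − R$21,817,700 = R$38,297,656.00.
After interest of R$19,373,964.00, pre-tax earnings = R$18,923,692.00.
DCL = total CM / (EBIT − I) = R$60,115,356.00 / R$18,923,692.00 = 3.1767.
EPS therefore changes by 3.1767 × (+12.0%) = +38.1%.

+38.1%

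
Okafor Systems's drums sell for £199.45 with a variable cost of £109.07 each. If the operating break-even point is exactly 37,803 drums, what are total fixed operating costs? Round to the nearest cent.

£3,416,635.14

Each unit contributes £199.45 − £109.07 = £90.38.
Since BE = FC / CM, FC = 37,803 × £90.38 = £3,416,635.14.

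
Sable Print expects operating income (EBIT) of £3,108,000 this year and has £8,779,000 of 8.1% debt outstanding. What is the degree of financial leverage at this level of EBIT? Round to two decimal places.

1.30

Interest = £711,099.00.
DFL = EBIT ÷ (EBIT − I) = £3,108,000 ÷ (£3,108,000 − £711,099.00) = £3,108,000 ÷ £2,396,901.00 = 1.2967.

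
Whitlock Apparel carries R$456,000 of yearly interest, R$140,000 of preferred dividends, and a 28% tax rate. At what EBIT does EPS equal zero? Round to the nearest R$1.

Preferred dividends are paid after tax, so their pre-tax equivalent is R$140,000 ÷ (1 − 0.28) = R$194,444.44.
Financial break-even EBIT = interest + D_p ÷ (1 − t) = R$456,000 + R$194,444.44 = R$650,444.44.

R$650,444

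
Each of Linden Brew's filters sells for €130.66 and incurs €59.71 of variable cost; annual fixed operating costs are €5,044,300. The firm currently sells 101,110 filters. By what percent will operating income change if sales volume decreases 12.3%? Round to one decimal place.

Total contribution margin = 101,110 × €70.95 = €7,173,754.50.
EBIT = €7,173,754.50 − €5,044,300 = €2,129,454.50.
So DOL = total CM / EBIT = €7,173,754.50 / €2,129,454.50 = 3.3688.
%ΔEBIT = DOL × %ΔSales = 3.3688 × -12.3% = -41.4%.

-41.4%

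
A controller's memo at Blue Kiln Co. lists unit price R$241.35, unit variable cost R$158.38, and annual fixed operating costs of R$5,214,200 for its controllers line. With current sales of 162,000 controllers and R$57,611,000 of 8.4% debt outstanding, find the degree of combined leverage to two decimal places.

3.97

Total contribution margin = 162,000 × R$82.97 = R$13,441,140.00.
EBIT = R$13,441,140.00 − R$5,214,200 = R$8,226,940.00. Interest = R$4,839,324.00, so EBIT − I = R$3,387,616.00.
Degree of total leverage = total CM / (EBIT − interest) = R$13,441,140.00 / R$3,387,616.00 = 3.9677.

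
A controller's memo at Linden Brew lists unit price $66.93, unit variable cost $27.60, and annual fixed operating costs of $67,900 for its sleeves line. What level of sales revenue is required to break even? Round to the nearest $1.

CM per unit = $66.93 − $27.60 = $39.33; CM ratio = $39.33 / $66.93 = 0.5876.
Break-even revenue = fixed costs × price ÷ CM = $67,900 × $66.93 ÷ $39.33 = $115,549.

$115,549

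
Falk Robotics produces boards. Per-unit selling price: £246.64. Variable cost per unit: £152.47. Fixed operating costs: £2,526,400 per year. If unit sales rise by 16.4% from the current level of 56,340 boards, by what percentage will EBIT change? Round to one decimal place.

Contribution at this volume is 56,340 × £94.17 = £5,305,537.80.
EBIT = £5,305,537.80 − £2,526,400 = £2,779,137.80.
So DOL = total CM / EBIT = £5,305,537.80 / £2,779,137.80 = 1.9091.
So EBIT moves 1.9091 × (+16.4%) = +31.3%.

+31.3%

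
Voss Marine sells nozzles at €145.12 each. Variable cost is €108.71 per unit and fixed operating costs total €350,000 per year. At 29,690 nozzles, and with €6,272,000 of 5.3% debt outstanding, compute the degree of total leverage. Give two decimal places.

Contribution at this volume is 29,690 × €36.41 = €1,081,012.90.
EBIT = €1,081,012.90 − €350,000 = €731,012.90. Interest = €332,416.00, so EBIT − I = €398,596.90.
Degree of total leverage = total CM / (EBIT − interest) = €1,081,012.90 / €398,596.90 = 2.7120.

2.71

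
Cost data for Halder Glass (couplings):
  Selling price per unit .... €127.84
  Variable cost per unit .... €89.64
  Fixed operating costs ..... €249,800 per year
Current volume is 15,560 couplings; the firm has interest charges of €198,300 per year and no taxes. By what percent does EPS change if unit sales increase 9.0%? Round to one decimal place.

+36.6%

At 15,560 units, contribution = 15,560 × €38.20 = €594,392.00.
Operating income = contribution − fixed costs = €594,392.00 − €249,800 = €344,592.00.
After interest of €198,300.00, pre-tax earnings = €146,292.00.
Degree of combined leverage = contribution ÷ (EBIT − I) = €594,392.00 ÷ €146,292.00 = 4.0631.
%ΔEPS = DCL × %ΔSales = 4.0631 × +9.0% = +36.6%.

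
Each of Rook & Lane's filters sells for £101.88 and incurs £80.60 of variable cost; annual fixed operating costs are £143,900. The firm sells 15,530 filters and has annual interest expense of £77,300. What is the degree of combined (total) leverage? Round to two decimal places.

3.02

Contribution at this volume is 15,530 × £21.28 = £330,478.40.
Subtracting fixed costs: EBIT = £330,478.40 − £143,900 = £186,578.40. Interest = £77,300.00, so EBIT − I = £109,278.40.
DCL = contribution ÷ (EBIT − I) = £330,478.40 ÷ £109,278.40 = 3.0242.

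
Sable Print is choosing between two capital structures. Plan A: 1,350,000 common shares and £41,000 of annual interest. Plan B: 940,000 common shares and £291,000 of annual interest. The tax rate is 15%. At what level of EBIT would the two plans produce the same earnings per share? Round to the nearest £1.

£864,171

At indifference, (EBIT − 41,000)(1 − t)/1,350,000 = (EBIT − 291,000)(1 − t)/940,000.
The (1 − t) factor cancels: (EBIT − 41,000) × 940,000 = (EBIT − 291,000) × 1,350,000.
EBIT × (1,350,000 − 940,000) = 291,000 × 1,350,000 − 41,000 × 940,000 = 354,310,000,000, so EBIT = 354,310,000,000 ÷ 410,000 = 864,170.73.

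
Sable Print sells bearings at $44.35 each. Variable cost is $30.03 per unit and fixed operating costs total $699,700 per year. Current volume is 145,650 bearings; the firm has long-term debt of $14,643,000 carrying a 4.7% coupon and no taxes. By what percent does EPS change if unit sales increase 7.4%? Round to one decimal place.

+22.1%

At 145,650 units, contribution = 145,650 × $14.32 = $2,085,708.00.
Subtracting fixed costs: EBIT = $2,085,708.00 − $699,700 = $1,386,008.00.
Interest = $688,221.00, so EBIT − I = $697,787.00.
DCL = total CM / (EBIT − I) = $2,085,708.00 / $697,787.00 = 2.9890.
EPS therefore changes by 2.9890 × (+7.4%) = +22.1%.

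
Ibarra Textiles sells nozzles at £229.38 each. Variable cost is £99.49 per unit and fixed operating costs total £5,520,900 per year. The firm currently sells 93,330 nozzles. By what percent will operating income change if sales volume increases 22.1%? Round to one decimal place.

At 93,330 units, contribution = 93,330 × £129.89 = £12,122,633.70.
Subtracting fixed costs: EBIT = £12,122,633.70 − £5,520,900 = £6,601,733.70.
Degree of operating leverage = £12,122,633.70 / £6,601,733.70 = 1.8363.
So EBIT moves 1.8363 × (+22.1%) = +40.6%.

+40.6%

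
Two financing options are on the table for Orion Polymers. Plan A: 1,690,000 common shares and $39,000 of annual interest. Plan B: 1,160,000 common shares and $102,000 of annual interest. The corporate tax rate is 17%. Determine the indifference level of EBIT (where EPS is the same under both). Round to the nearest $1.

At indifference, (EBIT − 39,000)(1 − t)/1,690,000 = (EBIT − 102,000)(1 − t)/1,160,000.
The (1 − t) factor cancels: (EBIT − 39,000) × 1,160,000 = (EBIT − 102,000) × 1,690,000.
Solving, EBIT = (102,000·1,690,000 − 39,000·1,160,000) / (1,690,000 − 1,160,000) = 127,140,000,000 / 530,000 = 239,886.79.

$239,887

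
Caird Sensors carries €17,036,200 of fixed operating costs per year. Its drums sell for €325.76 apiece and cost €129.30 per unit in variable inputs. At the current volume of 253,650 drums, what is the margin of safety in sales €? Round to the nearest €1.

Unit CM = price − variable cost = €325.76 − €129.30 = €196.46. Break-even units = €17,036,200 ÷ €196.46 = 86,715.87; break-even revenue = 86,715.87 × €325.76 = €28,248,562.11.
Actual sales revenue = 253,650 × €325.76 = €82,629,024.00.
Margin of safety = €82,629,024.00 − €28,248,562.11 = €54,380,462.

€54,380,462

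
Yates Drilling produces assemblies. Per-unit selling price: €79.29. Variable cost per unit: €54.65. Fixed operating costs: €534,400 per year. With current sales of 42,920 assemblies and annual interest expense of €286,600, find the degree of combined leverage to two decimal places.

Contribution at this volume is 42,920 × €24.64 = €1,057,548.80.
Subtracting fixed costs: EBIT = €1,057,548.80 − €534,400 = €523,148.80. Interest = €286,600.00, so EBIT − I = €236,548.80.
DCL = contribution ÷ (EBIT − I) = €1,057,548.80 ÷ €236,548.80 = 4.4707.

4.47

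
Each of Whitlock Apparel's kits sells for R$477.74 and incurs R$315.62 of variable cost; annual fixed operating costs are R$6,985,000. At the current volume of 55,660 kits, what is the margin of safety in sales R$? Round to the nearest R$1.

R$6,007,404

Contribution margin per unit = R$477.74 − R$315.62 = R$162.12. Break-even units = R$6,985,000 ÷ R$162.12 = 43,085.37; break-even revenue = 43,085.37 × R$477.74 = R$20,583,604.12.
Actual sales revenue = 55,660 × R$477.74 = R$26,591,008.40.
Margin of safety = R$26,591,008.40 − R$20,583,604.12 = R$6,007,404.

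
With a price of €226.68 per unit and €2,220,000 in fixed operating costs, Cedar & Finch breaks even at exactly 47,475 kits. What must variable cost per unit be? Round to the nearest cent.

€179.92

Contribution per unit must be FC / Q = €2,220,000 / 47,475 = €46.7615.
Variable cost per unit = €226.68 − €46.7615 = €179.92.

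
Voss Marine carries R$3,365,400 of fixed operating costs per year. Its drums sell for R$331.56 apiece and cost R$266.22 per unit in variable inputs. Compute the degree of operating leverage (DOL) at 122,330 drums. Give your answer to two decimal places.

At 122,330 units, contribution = 122,330 × R$65.34 = R$7,993,042.20.
Subtracting fixed costs: EBIT = R$7,993,042.20 − R$3,365,400 = R$4,627,642.20.
DOL = contribution ÷ EBIT = R$7,993,042.20 ÷ R$4,627,642.20 = 1.7272.

1.73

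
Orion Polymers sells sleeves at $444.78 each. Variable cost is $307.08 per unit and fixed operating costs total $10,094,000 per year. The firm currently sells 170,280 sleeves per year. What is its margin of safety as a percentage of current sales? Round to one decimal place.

57.0%

Unit CM = price − variable cost = $444.78 − $307.08 = $137.70. Break-even units = $10,094,000 ÷ $137.70 = 73,304.28; break-even revenue = 73,304.28 × $444.78 = $32,604,279.74.
Current sales = 170,280 × $444.78 = $75,737,138.40.
Margin of safety = ($75,737,138.40 − $32,604,279.74) ÷ $75,737,138.40 = 57.0%.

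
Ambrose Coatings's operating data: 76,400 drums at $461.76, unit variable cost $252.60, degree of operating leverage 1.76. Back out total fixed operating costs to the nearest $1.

Contribution at this volume is 76,400 × $209.16 = $15,979,824.00.
Since DOL = CM ÷ EBIT, EBIT = $15,979,824.00 ÷ 1.76 = $9,079,445.45.
Fixed costs = CM − EBIT = $15,979,824.00 − $9,079,445.45 = $6,900,379.

$6,900,379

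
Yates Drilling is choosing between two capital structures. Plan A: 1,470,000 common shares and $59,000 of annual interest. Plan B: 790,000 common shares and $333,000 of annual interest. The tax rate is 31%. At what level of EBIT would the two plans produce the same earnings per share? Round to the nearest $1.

$651,324

At indifference, (EBIT − 59,000)(1 − t)/1,470,000 = (EBIT − 333,000)(1 − t)/790,000.
The (1 − t) factor cancels: (EBIT − 59,000) × 790,000 = (EBIT − 333,000) × 1,470,000.
EBIT × (1,470,000 − 790,000) = 333,000 × 1,470,000 − 59,000 × 790,000 = 442,900,000,000, so EBIT = 442,900,000,000 ÷ 680,000 = 651,323.53.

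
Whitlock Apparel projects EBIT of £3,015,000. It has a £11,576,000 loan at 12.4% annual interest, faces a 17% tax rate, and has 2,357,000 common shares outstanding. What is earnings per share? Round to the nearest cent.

£0.56

Pre-tax income = £3,015,000 − £1,435,424.00 = £1,579,576.00.
After tax at 17%: net income = £1,579,576.00 × 0.83 = £1,311,048.08.
EPS = £1,311,048.08 ÷ 2,357,000 = £0.56.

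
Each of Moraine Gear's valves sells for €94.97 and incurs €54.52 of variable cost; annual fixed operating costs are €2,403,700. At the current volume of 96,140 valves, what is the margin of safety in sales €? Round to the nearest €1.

€3,486,920

Contribution margin per unit = €94.97 − €54.52 = €40.45. Break-even units = €2,403,700 ÷ €40.45 = 59,423.98; break-even revenue = 59,423.98 × €94.97 = €5,643,495.40.
Current sales = 96,140 × €94.97 = €9,130,415.80.
Margin of safety = €9,130,415.80 − €5,643,495.40 = €3,486,920.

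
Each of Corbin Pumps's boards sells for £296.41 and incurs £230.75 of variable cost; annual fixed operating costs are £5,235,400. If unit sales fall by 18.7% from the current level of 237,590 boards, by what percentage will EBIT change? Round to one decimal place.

Contribution at this volume is 237,590 × £65.66 = £15,600,159.40.
Operating income = contribution − fixed costs = £15,600,159.40 − £5,235,400 = £10,364,759.40.
Degree of operating leverage = £15,600,159.40 / £10,364,759.40 = 1.5051.
So EBIT moves 1.5051 × (-18.7%) = -28.1%.

-28.1%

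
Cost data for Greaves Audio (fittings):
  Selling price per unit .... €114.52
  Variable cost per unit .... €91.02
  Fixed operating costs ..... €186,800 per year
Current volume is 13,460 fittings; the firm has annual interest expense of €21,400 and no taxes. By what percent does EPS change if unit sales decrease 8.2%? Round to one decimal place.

At 13,460 units, contribution = 13,460 × €23.50 = €316,310.00.
Operating income = contribution − fixed costs = €316,310.00 − €186,800 = €129,510.00.
Interest = €21,400.00, so EBIT − I = €108,110.00.
DCL = total CM / (EBIT − I) = €316,310.00 / €108,110.00 = 2.9258.
EPS therefore changes by 2.9258 × (-8.2%) = -24.0%.

-24.0%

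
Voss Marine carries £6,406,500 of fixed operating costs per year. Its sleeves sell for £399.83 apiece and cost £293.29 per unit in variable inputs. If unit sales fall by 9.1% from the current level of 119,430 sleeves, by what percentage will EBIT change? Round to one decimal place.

At 119,430 units, contribution = 119,430 × £106.54 = £12,724,072.20.
Subtracting fixed costs: EBIT = £12,724,072.20 − £6,406,500 = £6,317,572.20.
Degree of operating leverage = £12,724,072.20 / £6,317,572.20 = 2.0141.
Operating income changes by 2.0141 × -9.1% = -18.3%.

-18.3%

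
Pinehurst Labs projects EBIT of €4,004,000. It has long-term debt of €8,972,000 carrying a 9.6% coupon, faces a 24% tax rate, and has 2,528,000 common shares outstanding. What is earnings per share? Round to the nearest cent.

Pre-tax income = €4,004,000 − €861,312.00 = €3,142,688.00.
After tax at 24%: net income = €3,142,688.00 × 0.76 = €2,388,442.88.
EPS = €2,388,442.88 ÷ 2,528,000 = €0.94.

€0.94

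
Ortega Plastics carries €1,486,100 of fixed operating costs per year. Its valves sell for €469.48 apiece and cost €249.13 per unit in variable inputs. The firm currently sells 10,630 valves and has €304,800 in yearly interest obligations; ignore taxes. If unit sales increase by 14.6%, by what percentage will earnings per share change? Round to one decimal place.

At 10,630 units, contribution = 10,630 × €220.35 = €2,342,320.50.
EBIT = €2,342,320.50 − €1,486,100 = €856,220.50.
After interest of €304,800.00, pre-tax earnings = €551,420.50.
Degree of combined leverage = contribution ÷ (EBIT − I) = €2,342,320.50 ÷ €551,420.50 = 4.2478.
EPS therefore changes by 4.2478 × (+14.6%) = +62.0%.

+62.0%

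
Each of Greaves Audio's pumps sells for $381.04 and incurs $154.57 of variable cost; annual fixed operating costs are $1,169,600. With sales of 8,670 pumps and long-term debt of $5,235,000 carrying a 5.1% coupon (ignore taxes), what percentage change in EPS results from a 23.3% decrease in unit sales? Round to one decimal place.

-86.8%

At 8,670 units, contribution = 8,670 × $226.47 = $1,963,494.90.
EBIT = $1,963,494.90 − $1,169,600 = $793,894.90.
Interest = $266,985.00, so EBIT − I = $526,909.90.
Degree of combined leverage = contribution ÷ (EBIT − I) = $1,963,494.90 ÷ $526,909.90 = 3.7264.
%ΔEPS = DCL × %ΔSales = 3.7264 × -23.3% = -86.8%.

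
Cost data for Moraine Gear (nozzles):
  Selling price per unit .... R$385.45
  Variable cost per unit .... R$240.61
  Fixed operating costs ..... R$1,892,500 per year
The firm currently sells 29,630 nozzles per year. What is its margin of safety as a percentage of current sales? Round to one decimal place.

55.9%

Contribution margin per unit = R$385.45 − R$240.61 = R$144.84. Break-even units = R$1,892,500 ÷ R$144.84 = 13,066.14; break-even revenue = 13,066.14 × R$385.45 = R$5,036,344.41.
Actual sales revenue = 29,630 × R$385.45 = R$11,420,883.50.
Margin of safety = (R$11,420,883.50 − R$5,036,344.41) ÷ R$11,420,883.50 = 55.9%.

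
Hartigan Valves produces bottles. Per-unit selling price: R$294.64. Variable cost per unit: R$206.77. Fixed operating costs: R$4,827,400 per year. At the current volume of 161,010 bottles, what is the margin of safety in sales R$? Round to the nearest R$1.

Each unit contributes R$294.64 − R$206.77 = R$87.87. Break-even units = R$4,827,400 ÷ R$87.87 = 54,937.98; break-even revenue = 54,937.98 × R$294.64 = R$16,186,925.41.
Current sales = 161,010 × R$294.64 = R$47,439,986.40.
Margin of safety = R$47,439,986.40 − R$16,186,925.41 = R$31,253,061.

R$31,253,061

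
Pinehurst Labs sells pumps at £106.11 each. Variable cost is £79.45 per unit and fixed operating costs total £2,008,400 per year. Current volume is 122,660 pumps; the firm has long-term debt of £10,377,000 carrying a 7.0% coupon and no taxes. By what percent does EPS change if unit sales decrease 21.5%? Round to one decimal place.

-131.3%

At 122,660 units, contribution = 122,660 × £26.66 = £3,270,115.60.
Subtracting fixed costs: EBIT = £3,270,115.60 − £2,008,400 = £1,261,715.60.
After interest of £726,390.00, pre-tax earnings = £535,325.60.
Degree of combined leverage = contribution ÷ (EBIT − I) = £3,270,115.60 ÷ £535,325.60 = 6.1086.
EPS therefore changes by 6.1086 × (-21.5%) = -131.3%.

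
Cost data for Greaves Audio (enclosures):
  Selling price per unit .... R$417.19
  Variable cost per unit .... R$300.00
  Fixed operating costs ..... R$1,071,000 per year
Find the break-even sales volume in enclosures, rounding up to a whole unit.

Contribution margin per unit = R$417.19 − R$300.00 = R$117.19.
Units to break even: R$1,071,000 ÷ R$117.19 = 9,139.01, rounded up to 9,140.

9,140 enclosures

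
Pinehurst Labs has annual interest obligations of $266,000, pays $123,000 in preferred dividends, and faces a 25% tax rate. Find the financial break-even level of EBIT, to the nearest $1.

$430,000

Preferred dividends are paid after tax, so their pre-tax equivalent is $123,000 ÷ (1 − 0.25) = $164,000.00.
Financial break-even EBIT = interest + D_p ÷ (1 − t) = $266,000 + $164,000.00 = $430,000.00.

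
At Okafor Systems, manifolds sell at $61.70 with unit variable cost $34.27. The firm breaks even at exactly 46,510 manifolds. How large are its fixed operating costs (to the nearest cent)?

$1,275,769.30

Each unit contributes $61.70 − $34.27 = $27.43.
Since BE = FC / CM, FC = 46,510 × $27.43 = $1,275,769.30.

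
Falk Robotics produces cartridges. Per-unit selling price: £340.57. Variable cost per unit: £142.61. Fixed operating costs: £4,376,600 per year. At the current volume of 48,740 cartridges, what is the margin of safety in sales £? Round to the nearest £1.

£9,069,888

Unit CM = price − variable cost = £340.57 − £142.61 = £197.96. Break-even units = £4,376,600 ÷ £197.96 = 22,108.51; break-even revenue = 22,108.51 × £340.57 = £7,529,494.15.
Actual sales revenue = 48,740 × £340.57 = £16,599,381.80.
Margin of safety = £16,599,381.80 − £7,529,494.15 = £9,069,888.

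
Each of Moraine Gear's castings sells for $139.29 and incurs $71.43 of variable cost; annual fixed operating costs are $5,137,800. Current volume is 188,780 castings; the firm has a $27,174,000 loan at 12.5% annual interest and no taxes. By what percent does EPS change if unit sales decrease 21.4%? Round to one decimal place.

-64.1%

Contribution at this volume is 188,780 × $67.86 = $12,810,610.80.
Subtracting fixed costs: EBIT = $12,810,610.80 − $5,137,800 = $7,672,810.80.
Interest = $3,396,750.00, so EBIT − I = $4,276,060.80.
Degree of combined leverage = contribution ÷ (EBIT − I) = $12,810,610.80 ÷ $4,276,060.80 = 2.9959.
%ΔEPS = DCL × %ΔSales = 2.9959 × -21.4% = -64.1%.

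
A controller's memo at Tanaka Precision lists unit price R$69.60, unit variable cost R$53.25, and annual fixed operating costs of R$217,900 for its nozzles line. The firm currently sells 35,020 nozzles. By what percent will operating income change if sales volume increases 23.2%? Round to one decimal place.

At 35,020 units, contribution = 35,020 × R$16.35 = R$572,577.00.
EBIT = R$572,577.00 − R$217,900 = R$354,677.00.
DOL = contribution ÷ EBIT = R$572,577.00 ÷ R$354,677.00 = 1.6144.
Operating income changes by 1.6144 × +23.2% = +37.5%.

+37.5%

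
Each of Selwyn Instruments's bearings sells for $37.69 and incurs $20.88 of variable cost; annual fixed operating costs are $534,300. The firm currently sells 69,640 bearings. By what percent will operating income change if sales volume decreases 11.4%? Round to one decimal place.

Total contribution margin = 69,640 × $16.81 = $1,170,648.40.
Operating income = contribution − fixed costs = $1,170,648.40 − $534,300 = $636,348.40.
So DOL = total CM / EBIT = $1,170,648.40 / $636,348.40 = 1.8396.
Operating income changes by 1.8396 × -11.4% = -21.0%.

-21.0%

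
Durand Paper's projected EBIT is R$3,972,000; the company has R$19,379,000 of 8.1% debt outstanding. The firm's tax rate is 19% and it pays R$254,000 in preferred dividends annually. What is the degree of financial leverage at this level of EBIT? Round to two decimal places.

Annual interest charges come to R$1,569,699.00.
Pre-tax preferred-dividend burden = R$254,000 ÷ (1 − 0.19) = R$313,580.25.
DFL = EBIT ÷ [EBIT − I − D_p/(1−t)] = R$3,972,000 ÷ [R$3,972,000 − R$1,569,699.00 − R$313,580.25] = R$3,972,000 ÷ R$2,088,720.75 = 1.9016.

1.90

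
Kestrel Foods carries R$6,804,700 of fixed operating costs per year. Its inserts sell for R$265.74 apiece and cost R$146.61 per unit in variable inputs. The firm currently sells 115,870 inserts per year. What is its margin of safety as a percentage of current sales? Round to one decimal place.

Contribution margin per unit = R$265.74 − R$146.61 = R$119.13. Break-even units = R$6,804,700 ÷ R$119.13 = 57,119.95; break-even revenue = 57,119.95 × R$265.74 = R$15,179,056.31.
Actual sales revenue = 115,870 × R$265.74 = R$30,791,293.80.
Margin of safety = (R$30,791,293.80 − R$15,179,056.31) ÷ R$30,791,293.80 = 50.7%.

50.7%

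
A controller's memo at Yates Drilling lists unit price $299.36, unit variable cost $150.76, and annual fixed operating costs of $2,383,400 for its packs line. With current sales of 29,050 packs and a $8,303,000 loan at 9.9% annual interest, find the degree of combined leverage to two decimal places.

3.88

At 29,050 units, contribution = 29,050 × $148.60 = $4,316,830.00.
Subtracting fixed costs: EBIT = $4,316,830.00 − $2,383,400 = $1,933,430.00. Interest = $821,997.00.
DOL = $4,316,830.00 ÷ $1,933,430.00 = 2.2327; DFL = $1,933,430.00 ÷ $1,111,433.00 = 1.7396.
Combined leverage = 2.2327 × 1.7396 = 3.8840.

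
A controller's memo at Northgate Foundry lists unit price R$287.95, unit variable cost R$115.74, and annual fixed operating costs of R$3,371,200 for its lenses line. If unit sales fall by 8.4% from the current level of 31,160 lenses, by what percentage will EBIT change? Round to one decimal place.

Total contribution margin = 31,160 × R$172.21 = R$5,366,063.60.
EBIT = R$5,366,063.60 − R$3,371,200 = R$1,994,863.60.
So DOL = total CM / EBIT = R$5,366,063.60 / R$1,994,863.60 = 2.6899.
So EBIT moves 2.6899 × (-8.4%) = -22.6%.

-22.6%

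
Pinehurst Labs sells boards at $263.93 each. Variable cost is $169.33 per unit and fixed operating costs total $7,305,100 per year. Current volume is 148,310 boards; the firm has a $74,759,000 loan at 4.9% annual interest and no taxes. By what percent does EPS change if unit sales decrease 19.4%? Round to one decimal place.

Contribution at this volume is 148,310 × $94.60 = $14,030,126.00.
Operating income = contribution − fixed costs = $14,030,126.00 − $7,305,100 = $6,725,026.00.
Interest = $3,663,191.00, so EBIT − I = $3,061,835.00.
Degree of combined leverage = contribution ÷ (EBIT − I) = $14,030,126.00 ÷ $3,061,835.00 = 4.5823.
EPS therefore changes by 4.5823 × (-19.4%) = -88.9%.

-88.9%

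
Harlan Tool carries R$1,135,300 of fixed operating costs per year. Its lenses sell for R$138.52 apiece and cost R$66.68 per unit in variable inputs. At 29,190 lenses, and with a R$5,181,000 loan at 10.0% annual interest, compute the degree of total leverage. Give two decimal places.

4.73

At 29,190 units, contribution = 29,190 × R$71.84 = R$2,097,009.60.
Operating income = contribution − fixed costs = R$2,097,009.60 − R$1,135,300 = R$961,709.60. Interest = R$518,100.00, so EBIT − I = R$443,609.60.
DCL = contribution ÷ (EBIT − I) = R$2,097,009.60 ÷ R$443,609.60 = 4.7272.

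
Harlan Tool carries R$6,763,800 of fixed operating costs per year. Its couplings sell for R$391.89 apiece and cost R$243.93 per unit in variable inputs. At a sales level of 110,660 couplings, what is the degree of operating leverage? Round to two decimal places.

At 110,660 units, contribution = 110,660 × R$147.96 = R$16,373,253.60.
Subtracting fixed costs: EBIT = R$16,373,253.60 − R$6,763,800 = R$9,609,453.60.
DOL = contribution ÷ EBIT = R$16,373,253.60 ÷ R$9,609,453.60 = 1.7039.

1.70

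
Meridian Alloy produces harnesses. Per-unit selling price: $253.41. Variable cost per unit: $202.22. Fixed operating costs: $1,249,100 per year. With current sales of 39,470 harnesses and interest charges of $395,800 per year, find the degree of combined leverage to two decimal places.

5.38

Contribution at this volume is 39,470 × $51.19 = $2,020,469.30.
Subtracting fixed costs: EBIT = $2,020,469.30 − $1,249,100 = $771,369.30. Interest = $395,800.00.
DOL = $2,020,469.30 ÷ $771,369.30 = 2.6193; DFL = $771,369.30 ÷ $375,569.30 = 2.0539.
DCL = DOL × DFL = 2.6193 × 2.0539 = 5.3798.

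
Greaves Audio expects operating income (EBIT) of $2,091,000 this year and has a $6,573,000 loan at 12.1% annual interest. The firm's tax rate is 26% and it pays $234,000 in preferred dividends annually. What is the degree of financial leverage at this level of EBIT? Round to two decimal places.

2.13

Interest = $795,333.00.
Pre-tax preferred-dividend burden = $234,000 ÷ (1 − 0.26) = $316,216.22.
DFL = EBIT ÷ [EBIT − I − D_p/(1−t)] = $2,091,000 ÷ [$2,091,000 − $795,333.00 − $316,216.22] = $2,091,000 ÷ $979,450.78 = 2.1349.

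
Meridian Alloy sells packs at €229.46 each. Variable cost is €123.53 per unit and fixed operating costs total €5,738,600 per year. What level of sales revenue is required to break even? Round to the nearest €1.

Contribution margin per unit = €229.46 − €123.53 = €105.93, a CM ratio of €105.93 ÷ €229.46 = 0.4616.
Break-even revenue = fixed costs × price ÷ CM = €5,738,600 × €229.46 ÷ €105.93 = €12,430,654.

€12,430,654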